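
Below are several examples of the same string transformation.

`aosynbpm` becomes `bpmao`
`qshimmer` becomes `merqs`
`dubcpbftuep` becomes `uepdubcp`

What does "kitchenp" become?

enpki

Each output is the input with this applied: move the last 3 characters to the front (rotate right by 3), then delete the last 3 characters.
"kitchenp" → "enpkitch" → "enpki".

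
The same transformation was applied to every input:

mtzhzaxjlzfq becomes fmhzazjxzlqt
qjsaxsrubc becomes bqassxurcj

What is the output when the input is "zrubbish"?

szbuibhr

The rule is to swap each adjacent pair of characters (1↔2, 3↔4, ...), then swap the first and last characters.
For "zrubbish", step one produces "rzbuibhs"; step two turns that into "szbuibhr".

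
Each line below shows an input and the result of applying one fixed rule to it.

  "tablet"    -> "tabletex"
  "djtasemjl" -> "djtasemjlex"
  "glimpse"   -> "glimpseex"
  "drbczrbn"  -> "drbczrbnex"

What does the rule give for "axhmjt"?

In each case the input is transformed by: append "ex".
Applying that to "axhmjt" gives "axhmjtex".

axhmjtex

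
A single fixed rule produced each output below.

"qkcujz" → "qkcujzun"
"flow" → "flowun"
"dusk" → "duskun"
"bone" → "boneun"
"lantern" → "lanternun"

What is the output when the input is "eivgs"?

The rule is to append "un".
Applying that to "eivgs" gives "eivgsun".

eivgsun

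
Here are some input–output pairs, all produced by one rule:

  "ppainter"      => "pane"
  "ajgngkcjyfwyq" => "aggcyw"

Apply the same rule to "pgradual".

prda

The rule is to move the last character to the front, then keep every other character starting from the second (positions 2nd, 4th, 6th, ...).
Applying both steps to "pgradual": "lpgradua", then "prda".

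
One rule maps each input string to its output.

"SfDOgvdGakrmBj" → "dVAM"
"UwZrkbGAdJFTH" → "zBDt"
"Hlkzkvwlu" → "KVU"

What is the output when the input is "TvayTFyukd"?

AfK

Each output is the input with this applied: flip the case of every letter, then keep one character in every 3, starting at position 3 (positions 3rd, 6th, 9th, ...).
Applying both steps to "TvayTFyukd": "tVAYtfYUKD", then "AfK".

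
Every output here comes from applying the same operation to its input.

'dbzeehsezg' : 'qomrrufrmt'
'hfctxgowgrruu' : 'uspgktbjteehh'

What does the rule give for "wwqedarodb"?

Looking at the pairs, the operation is to shift every letter 13 places forward in the alphabet (wrapping around) — i.e. ROT13.
So "wwqedarodb" becomes "jjdrqnebqo".

jjdrqnebqo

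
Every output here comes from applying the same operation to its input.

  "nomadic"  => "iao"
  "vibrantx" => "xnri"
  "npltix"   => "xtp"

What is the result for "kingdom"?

ogi

The transformation: keep every other character starting from the second (positions 2nd, 4th, 6th, ...), then reverse the string.
On "kingdom": the first step gives "igo", and the second then gives "ogi".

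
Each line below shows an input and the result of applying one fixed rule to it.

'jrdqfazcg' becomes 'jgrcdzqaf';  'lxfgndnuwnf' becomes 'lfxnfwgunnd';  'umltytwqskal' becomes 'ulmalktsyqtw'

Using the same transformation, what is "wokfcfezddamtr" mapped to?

wrotkmfacdfdez

Looking at the pairs, the operation is to take characters alternately from the front and the back (1st, last, 2nd, 2nd-last, ...).
Doing the same to "wokfcfezddamtr": "wrotkmfacdfdez".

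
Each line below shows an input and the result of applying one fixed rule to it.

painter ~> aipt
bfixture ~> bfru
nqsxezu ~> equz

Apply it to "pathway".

ahty

In each case the input is transformed by: sort the characters into alphabetical order, then keep every other character starting from the first (positions 1st, 3rd, 5th, ...).
Applying both steps to "pathway": "aahptwy", then "ahty".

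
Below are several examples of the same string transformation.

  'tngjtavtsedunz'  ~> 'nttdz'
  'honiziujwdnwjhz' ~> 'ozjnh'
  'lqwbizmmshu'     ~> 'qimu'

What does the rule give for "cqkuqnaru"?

qqr

Rule — keep one character in every 3, starting at position 2 (positions 2nd, 5th, 8th, ...).
Doing the same to "cqkuqnaru": "qqr".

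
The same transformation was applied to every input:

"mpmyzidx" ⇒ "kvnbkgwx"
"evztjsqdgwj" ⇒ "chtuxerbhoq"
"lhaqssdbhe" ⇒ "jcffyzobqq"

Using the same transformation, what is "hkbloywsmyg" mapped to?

feiwzkjqmuw

Looking at the pairs, the operation is to take characters alternately from the front and the back (1st, last, 2nd, 2nd-last, ...), then shift every letter 2 places backward in the alphabet (wrapping around).
For "hkbloywsmyg" the result is "feiwzkjqmuw".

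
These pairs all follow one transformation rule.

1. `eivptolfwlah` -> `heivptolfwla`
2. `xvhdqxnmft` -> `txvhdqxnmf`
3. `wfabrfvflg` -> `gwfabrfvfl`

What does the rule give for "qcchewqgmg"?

gqcchewqgm

The pattern: move the last character to the front.
For "qcchewqgmg" the result is "gqcchewqgm".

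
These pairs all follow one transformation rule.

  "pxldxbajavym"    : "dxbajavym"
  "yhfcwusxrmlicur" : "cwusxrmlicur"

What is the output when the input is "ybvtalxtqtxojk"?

talxtqtxojk

What's happening: delete the first 3 characters.
So "ybvtalxtqtxojk" becomes "talxtqtxojk".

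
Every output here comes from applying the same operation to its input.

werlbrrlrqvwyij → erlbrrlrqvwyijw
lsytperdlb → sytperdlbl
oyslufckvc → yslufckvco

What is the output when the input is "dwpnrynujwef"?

wpnrynujwefd

The rule is to move the first character to the end.
On "dwpnrynujwef" that produces "wpnrynujwefd".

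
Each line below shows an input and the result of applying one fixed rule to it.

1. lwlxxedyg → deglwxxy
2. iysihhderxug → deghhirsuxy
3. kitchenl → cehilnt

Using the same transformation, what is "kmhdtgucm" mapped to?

Looking at the pairs, the operation is to delete the first character, then sort the characters into alphabetical order.
Applying both steps to "kmhdtgucm": "mhdtgucm", then "cdghmmtu".
(Check on "kitchenl": → "itchenl" → "cehilnt" ✓)

cdghmmtu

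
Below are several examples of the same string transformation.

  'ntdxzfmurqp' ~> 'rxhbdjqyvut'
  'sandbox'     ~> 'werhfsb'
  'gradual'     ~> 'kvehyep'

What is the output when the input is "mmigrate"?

The transformation: shift every letter 4 places forward in the alphabet (wrapping around).
Doing the same to "mmigrate": "qqmkvexi".

qqmkvexi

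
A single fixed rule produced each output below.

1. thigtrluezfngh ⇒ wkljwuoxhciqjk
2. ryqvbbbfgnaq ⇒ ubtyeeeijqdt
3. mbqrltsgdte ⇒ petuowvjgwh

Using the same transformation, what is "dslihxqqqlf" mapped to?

gvolkatttoi

What's happening: shift every letter 3 places forward in the alphabet (wrapping around).
Doing the same to "dslihxqqqlf": "gvolkatttoi".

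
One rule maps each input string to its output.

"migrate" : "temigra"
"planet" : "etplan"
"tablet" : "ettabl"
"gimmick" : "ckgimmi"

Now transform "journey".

The rule is to move the last 2 characters to the front (rotate right by 2).
Doing the same to "journey": "eyjourn".

eyjourn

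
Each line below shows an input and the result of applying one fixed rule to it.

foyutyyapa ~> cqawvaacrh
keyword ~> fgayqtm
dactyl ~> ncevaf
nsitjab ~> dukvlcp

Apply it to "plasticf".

The rule is to shift every letter 2 places forward in the alphabet (wrapping around), then swap the first and last characters.
Starting from "plasticf": after the first operation, "rncuvkeh"; after the second, "hncuvker".
(Check on "foyutyyapa": → "hqawvaacrc" → "cqawvaacrh" ✓)

hncuvker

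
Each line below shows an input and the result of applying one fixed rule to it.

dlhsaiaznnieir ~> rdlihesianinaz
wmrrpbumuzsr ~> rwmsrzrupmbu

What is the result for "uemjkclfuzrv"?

vuermzjukfcl

In each case the input is transformed by: swap the first and last characters, then take characters alternately from the front and the back (1st, last, 2nd, 2nd-last, ...).
For "uemjkclfuzrv", step one produces "vemjkclfuzru"; step two turns that into "vuermzjukfcl".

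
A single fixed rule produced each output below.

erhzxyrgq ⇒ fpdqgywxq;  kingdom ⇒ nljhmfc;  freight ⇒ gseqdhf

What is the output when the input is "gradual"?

The pattern: shift every letter 1 place backward in the alphabet (wrapping around), then move the last 2 characters to the front (rotate right by 2).
On "gradual": the first step gives "fqzctzk", and the second then gives "zkfqzct".

zkfqzct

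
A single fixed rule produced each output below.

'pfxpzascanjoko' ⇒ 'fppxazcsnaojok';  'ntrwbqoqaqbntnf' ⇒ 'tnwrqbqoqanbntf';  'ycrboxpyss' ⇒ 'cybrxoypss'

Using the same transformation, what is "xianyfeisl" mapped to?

What's happening: swap each adjacent pair of characters (1↔2, 3↔4, ...).
So "xianyfeisl" becomes "ixnafyiels".

ixnafyiels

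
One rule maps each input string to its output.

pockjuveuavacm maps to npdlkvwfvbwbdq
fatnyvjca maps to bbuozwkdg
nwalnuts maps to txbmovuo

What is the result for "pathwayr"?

In each case the input is transformed by: swap the first and last characters, then shift every letter 1 place forward in the alphabet (wrapping around).
"pathwayr" → "rathwayp" → "sbuixbzq".

sbuixbzq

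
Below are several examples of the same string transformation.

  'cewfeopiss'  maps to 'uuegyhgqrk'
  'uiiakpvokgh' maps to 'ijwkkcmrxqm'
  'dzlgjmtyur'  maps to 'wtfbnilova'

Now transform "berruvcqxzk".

bmdgttwxesz

The rule is to move the last 2 characters to the front (rotate right by 2), then shift every letter 2 places forward in the alphabet (wrapping around).
Working it through for "berruvcqxzk": intermediate "zkberruvcqx", final "bmdgttwxesz".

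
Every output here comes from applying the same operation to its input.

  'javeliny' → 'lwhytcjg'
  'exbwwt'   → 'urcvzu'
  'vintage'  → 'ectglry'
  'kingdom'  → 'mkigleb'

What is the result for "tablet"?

The transformation: shift every letter 2 places backward in the alphabet (wrapping around), then move the last 2 characters to the front (rotate right by 2).
For "tablet", step one produces "ryzjcr"; step two turns that into "crryzj".

crryzj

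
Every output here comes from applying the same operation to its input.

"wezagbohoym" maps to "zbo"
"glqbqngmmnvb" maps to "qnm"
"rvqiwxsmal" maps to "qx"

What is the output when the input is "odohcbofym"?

ob

Each output is the input with this applied: delete the last 2 characters, then keep one character in every 3, starting at position 3 (positions 3rd, 6th, 9th, ...).
On "odohcbofym" that produces "ob".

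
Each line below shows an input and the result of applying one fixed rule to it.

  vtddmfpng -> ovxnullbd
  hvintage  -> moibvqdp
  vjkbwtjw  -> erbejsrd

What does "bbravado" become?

The pattern: shift every letter 8 places forward in the alphabet (wrapping around), then reverse the string.
For "bbravado", step one produces "jjzidilw"; step two turns that into "wlidizjj".

wlidizjj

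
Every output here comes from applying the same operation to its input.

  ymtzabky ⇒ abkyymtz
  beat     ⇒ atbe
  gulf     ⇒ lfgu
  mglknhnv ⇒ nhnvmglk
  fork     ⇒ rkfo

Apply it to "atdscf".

In each case the input is transformed by: swap the front and back halves of the string.
Applying that to "atdscf" gives "scfatd".

scfatd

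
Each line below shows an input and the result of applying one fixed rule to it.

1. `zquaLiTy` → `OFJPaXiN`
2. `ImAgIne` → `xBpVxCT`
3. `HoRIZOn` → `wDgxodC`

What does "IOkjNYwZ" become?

xdZYcnLo

What's happening: shift every letter 11 places backward in the alphabet (wrapping around), then flip the case of every letter.
Starting from "IOkjNYwZ": after the first operation, "XDzyCNlO"; after the second, "xdZYcnLo".
(Check on "HoRIZOn": → "WdGXODc" → "wDgxodC" ✓)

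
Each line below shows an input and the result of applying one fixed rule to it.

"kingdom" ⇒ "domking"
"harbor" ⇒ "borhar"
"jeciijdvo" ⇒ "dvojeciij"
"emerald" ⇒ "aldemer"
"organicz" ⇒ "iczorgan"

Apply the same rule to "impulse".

Rule — move the last 3 characters to the front (rotate right by 3).
For "impulse" the result is "lseimpu".

lseimpu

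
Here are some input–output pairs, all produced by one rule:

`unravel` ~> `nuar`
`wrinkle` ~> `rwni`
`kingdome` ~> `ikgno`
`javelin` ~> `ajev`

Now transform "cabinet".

The rule is to swap each adjacent pair of characters (1↔2, 3↔4, ...), then delete the last 3 characters.
Applying both steps to "cabinet": "acibent", then "acib".
(Check on "javelin": → "ajeviln" → "ajev" ✓)

acib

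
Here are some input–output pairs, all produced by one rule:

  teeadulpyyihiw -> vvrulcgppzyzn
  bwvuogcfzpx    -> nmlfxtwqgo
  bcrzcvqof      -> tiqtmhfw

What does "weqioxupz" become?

The transformation: delete the first character, then shift every letter 9 places backward in the alphabet (wrapping around).
Applying that to "weqioxupz" gives "vhzfolgq".
(Check on "bcrzcvqof": → "crzcvqof" → "tiqtmhfw" ✓)

vhzfolgq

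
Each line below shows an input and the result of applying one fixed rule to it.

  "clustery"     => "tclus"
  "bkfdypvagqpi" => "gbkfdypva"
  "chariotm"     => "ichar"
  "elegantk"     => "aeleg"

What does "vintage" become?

Rule — delete the last 3 characters, then move the last character to the front.
Working it through for "vintage": intermediate "vint", final "tvin".

tvin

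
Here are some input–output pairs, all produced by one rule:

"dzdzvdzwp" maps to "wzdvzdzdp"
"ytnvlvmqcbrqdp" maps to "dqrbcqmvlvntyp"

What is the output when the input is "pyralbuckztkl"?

ktzkcublarypl

What's happening: move the last character to the front, then reverse the string.
On "pyralbuckztkl": the first step gives "lpyralbuckztk", and the second then gives "ktzkcublarypl".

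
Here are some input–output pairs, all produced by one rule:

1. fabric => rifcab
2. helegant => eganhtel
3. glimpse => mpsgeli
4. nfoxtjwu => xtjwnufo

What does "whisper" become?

spewrhi

The pattern: swap the first and last characters, then move the first 3 characters to the end (rotate left by 3).
For "whisper", step one produces "rhispew"; step two turns that into "spewrhi".
(Check on "fabric": → "cabrif" → "rifcab" ✓)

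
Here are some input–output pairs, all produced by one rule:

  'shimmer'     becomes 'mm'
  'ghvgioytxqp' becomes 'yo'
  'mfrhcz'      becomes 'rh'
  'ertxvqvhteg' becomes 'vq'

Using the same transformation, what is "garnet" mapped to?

rn

The transformation: take characters alternately from the front and the back (1st, last, 2nd, 2nd-last, ...), then keep only the last 2 characters.
Starting from "garnet": after the first operation, "gtaern"; after the second, "rn".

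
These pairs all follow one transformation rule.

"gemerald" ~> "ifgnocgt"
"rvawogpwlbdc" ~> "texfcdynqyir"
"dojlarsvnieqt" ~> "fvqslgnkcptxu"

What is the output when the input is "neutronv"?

pxgpwqvt

What's happening: take characters alternately from the front and the back (1st, last, 2nd, 2nd-last, ...), then shift every letter 2 places forward in the alphabet (wrapping around).
Starting from "neutronv": after the first operation, "nvenuotr"; after the second, "pxgpwqvt".
(Check on "gemerald": → "gdelmaer" → "ifgnocgt" ✓)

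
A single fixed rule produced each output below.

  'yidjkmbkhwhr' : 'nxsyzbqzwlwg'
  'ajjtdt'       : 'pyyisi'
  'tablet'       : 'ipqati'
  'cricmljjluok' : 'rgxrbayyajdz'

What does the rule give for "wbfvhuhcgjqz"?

lqukwjwrvyfo

In each case the input is transformed by: shift every letter 11 places backward in the alphabet (wrapping around).
For "wbfvhuhcgjqz" the result is "lqukwjwrvyfo".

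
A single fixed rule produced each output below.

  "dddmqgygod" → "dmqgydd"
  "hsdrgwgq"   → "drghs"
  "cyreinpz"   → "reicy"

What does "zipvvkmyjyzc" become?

pvvkmyjzi

Each output is the input with this applied: delete the last 3 characters, then move the first 2 characters to the end (rotate left by 2).
Doing the same to "zipvvkmyjyzc": "pvvkmyjzi".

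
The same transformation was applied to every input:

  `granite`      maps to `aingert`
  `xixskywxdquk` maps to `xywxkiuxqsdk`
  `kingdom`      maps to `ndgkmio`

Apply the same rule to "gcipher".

ihpgrce

In each case the input is transformed by: take characters alternately from the front and the back (1st, last, 2nd, 2nd-last, ...), then move the last 3 characters to the front (rotate right by 3).
On "gcipher": the first step gives "grceihp", and the second then gives "ihpgrce".
(Check on "xixskywxdquk": → "xkiuxqsdkxyw" → "xywxkiuxqsdk" ✓)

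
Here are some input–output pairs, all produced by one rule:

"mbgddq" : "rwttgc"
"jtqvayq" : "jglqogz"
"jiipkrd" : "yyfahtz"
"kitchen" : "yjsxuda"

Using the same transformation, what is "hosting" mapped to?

eijydwx

Looking at the pairs, the operation is to move the first character to the end, then shift every letter 10 places backward in the alphabet (wrapping around).
On "hosting": the first step gives "ostingh", and the second then gives "eijydwx".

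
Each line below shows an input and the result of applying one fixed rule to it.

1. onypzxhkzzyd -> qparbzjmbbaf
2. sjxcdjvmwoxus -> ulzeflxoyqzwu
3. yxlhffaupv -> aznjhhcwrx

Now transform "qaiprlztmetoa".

sckrtnbvogvqc

In each case the input is transformed by: shift every letter 2 places forward in the alphabet (wrapping around).
"qaiprlztmetoa" → "sckrtnbvogvqc".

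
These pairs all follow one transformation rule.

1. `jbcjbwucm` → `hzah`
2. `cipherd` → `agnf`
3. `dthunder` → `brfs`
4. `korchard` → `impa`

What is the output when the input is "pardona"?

nypb

In each case the input is transformed by: shift every letter 2 places backward in the alphabet (wrapping around), then keep only the first 4 characters.
Working it through for "pardona": intermediate "nypbmly", final "nypb".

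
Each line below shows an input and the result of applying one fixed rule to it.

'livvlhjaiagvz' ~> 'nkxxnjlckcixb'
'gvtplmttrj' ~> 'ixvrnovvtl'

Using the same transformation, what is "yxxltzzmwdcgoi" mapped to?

azznvbboyfeiqk

What's happening: shift every letter 2 places forward in the alphabet (wrapping around).
Doing the same to "yxxltzzmwdcgoi": "azznvbboyfeiqk".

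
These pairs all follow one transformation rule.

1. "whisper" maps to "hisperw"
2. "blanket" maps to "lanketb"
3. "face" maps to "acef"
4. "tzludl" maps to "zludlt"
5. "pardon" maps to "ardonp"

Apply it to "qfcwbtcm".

The transformation: move the first character to the end.
Doing the same to "qfcwbtcm": "fcwbtcmq".

fcwbtcmq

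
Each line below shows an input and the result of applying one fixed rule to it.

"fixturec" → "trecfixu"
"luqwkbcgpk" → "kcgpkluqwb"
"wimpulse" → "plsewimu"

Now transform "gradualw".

dalwgrau

What's happening: swap the front and back halves of the string, then swap the first and last characters.
"gradualw" → "ualwgrad" → "dalwgrau".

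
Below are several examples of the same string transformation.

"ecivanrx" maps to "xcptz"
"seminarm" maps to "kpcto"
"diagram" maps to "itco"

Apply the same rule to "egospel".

urgn

What's happening: shift every letter 2 places forward in the alphabet (wrapping around), then delete the first 3 characters.
Working it through for "egospel": intermediate "giqurgn", final "urgn".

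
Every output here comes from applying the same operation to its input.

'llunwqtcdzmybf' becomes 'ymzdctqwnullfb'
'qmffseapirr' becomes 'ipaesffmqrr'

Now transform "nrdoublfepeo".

peflbuodrnoe

In each case the input is transformed by: reverse the string, then move the first 2 characters to the end (rotate left by 2).
"nrdoublfepeo" → "oepeflbuodrn" → "peflbuodrnoe".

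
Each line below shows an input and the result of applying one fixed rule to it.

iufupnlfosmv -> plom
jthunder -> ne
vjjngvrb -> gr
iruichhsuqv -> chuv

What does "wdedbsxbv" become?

bxv

Looking at the pairs, the operation is to delete the first 3 characters, then keep every other character starting from the second (positions 2nd, 4th, 6th, ...).
On "wdedbsxbv": the first step gives "dbsxbv", and the second then gives "bxv".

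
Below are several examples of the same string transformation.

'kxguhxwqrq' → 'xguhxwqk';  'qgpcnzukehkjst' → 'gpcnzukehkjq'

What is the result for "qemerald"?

What's happening: delete the last 2 characters, then move the first character to the end.
"qemerald" → "qemera" → "emeraq".

emeraq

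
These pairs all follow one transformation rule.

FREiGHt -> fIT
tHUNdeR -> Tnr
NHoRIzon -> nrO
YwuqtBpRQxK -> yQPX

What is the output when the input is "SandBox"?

The rule is to keep one character in every 3, starting at position 1 (positions 1st, 4th, 7th, ...), then flip the case of every letter.
Applying both steps to "SandBox": "Sdx", then "sDX".

sDX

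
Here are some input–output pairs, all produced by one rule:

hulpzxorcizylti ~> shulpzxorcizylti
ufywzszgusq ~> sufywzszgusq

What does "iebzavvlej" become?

What's happening: prepend "s".
Doing the same to "iebzavvlej": "siebzavvlej".

siebzavvlej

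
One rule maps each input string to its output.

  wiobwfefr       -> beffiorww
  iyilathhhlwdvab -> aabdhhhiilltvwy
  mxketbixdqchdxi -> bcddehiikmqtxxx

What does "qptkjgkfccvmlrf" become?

ccffgjkklmpqrtv

What's happening: sort the characters into alphabetical order.
For "qptkjgkfccvmlrf" the result is "ccffgjkklmpqrtv".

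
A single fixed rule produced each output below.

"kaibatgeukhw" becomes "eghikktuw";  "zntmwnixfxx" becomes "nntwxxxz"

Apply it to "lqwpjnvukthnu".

Rule — sort the characters into alphabetical order, then delete the first 3 characters.
Working it through for "lqwpjnvukthnu": intermediate "hjklnnpqtuuvw", final "lnnpqtuuvw".

lnnpqtuuvw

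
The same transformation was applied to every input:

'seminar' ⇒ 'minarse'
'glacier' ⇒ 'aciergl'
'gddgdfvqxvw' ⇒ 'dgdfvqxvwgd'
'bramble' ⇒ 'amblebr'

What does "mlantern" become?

anternml

Each output is the input with this applied: move the first 2 characters to the end (rotate left by 2).
"mlantern" → "anternml".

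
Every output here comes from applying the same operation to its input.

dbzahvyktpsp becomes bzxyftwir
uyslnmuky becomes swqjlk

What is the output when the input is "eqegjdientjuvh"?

cocehbgclrh

The pattern: delete the last 3 characters, then shift every letter 2 places backward in the alphabet (wrapping around).
"eqegjdientjuvh" → "eqegjdientj" → "cocehbgclrh".
(Check on "uyslnmuky": → "uyslnm" → "swqjlk" ✓)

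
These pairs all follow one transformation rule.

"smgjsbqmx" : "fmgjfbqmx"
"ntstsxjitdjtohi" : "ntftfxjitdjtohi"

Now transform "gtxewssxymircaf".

gtxewffxymircaf

Each output is the input with this applied: replace every "s" with "f".
"gtxewssxymircaf" → "gtxewffxymircaf".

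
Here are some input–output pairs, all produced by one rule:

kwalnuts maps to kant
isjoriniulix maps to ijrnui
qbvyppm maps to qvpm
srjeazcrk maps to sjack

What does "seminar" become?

Each output is the input with this applied: keep every other character starting from the first (positions 1st, 3rd, 5th, ...).
Doing the same to "seminar": "smnr".

smnr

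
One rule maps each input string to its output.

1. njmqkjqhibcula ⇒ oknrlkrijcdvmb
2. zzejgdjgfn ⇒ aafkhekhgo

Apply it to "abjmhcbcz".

bcknidcda

The pattern: shift every letter 1 place forward in the alphabet (wrapping around).
For "abjmhcbcz" the result is "bcknidcda".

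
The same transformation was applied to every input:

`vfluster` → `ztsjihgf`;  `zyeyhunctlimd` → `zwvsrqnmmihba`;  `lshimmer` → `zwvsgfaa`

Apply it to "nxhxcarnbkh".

yvvqpollfbb

What's happening: shift every letter 12 places backward in the alphabet (wrapping around), then sort the characters into reverse alphabetical order.
Working it through for "nxhxcarnbkh": intermediate "blvlqofbpyv", final "yvvqpollfbb".
(Check on "zyeyhunctlimd": → "nmsmvibqhzwar" → "zwvsrqnmmihba" ✓)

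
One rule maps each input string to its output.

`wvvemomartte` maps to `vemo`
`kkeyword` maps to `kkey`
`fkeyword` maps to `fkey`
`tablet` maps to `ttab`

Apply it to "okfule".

The pattern: swap the front and back halves of the string, then keep only the last 4 characters.
For "okfule", step one produces "uleokf"; step two turns that into "eokf".
(Check on "wvvemomartte": → "marttewvvemo" → "vemo" ✓)

eokf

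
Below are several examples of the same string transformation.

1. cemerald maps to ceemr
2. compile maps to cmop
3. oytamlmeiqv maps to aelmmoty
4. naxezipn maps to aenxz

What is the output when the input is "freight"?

efir

What's happening: delete the last 3 characters, then sort the characters into alphabetical order.
Working it through for "freight": intermediate "frei", final "efir".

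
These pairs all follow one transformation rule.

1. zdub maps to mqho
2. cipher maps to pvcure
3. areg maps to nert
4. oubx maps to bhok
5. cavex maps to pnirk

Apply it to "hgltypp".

Each output is the input with this applied: shift every letter 13 places forward in the alphabet (wrapping around) — i.e. ROT13.
For "hgltypp" the result is "utyglcc".

utyglcc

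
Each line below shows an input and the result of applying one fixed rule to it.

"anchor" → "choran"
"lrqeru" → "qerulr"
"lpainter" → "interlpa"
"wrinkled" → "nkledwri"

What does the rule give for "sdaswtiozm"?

The transformation: move the last character to the front, then swap the front and back halves of the string.
"sdaswtiozm" → "msdaswtioz" → "wtiozmsdas".

wtiozmsdas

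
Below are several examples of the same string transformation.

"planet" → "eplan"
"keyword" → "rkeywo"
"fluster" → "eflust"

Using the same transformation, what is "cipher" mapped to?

Looking at the pairs, the operation is to delete the last character, then move the last character to the front.
On "cipher": the first step gives "ciphe", and the second then gives "eciph".

eciph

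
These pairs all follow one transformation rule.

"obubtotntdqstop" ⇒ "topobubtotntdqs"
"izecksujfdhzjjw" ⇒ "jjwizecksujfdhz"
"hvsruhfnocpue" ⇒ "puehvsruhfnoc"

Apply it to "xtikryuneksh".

The rule is to move the last 3 characters to the front (rotate right by 3).
Applying that to "xtikryuneksh" gives "kshxtikryune".

kshxtikryune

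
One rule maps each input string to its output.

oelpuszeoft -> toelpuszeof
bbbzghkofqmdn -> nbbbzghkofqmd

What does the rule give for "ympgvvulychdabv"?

vympgvvulychdab

Each output is the input with this applied: move the last character to the front.
"ympgvvulychdabv" → "vympgvvulychdab".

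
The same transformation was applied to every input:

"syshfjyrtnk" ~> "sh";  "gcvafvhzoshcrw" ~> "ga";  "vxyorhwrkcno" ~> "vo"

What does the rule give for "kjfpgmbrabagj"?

kp

The transformation: keep one character in every 3, starting at position 1 (positions 1st, 4th, 7th, ...), then keep only the first 2 characters.
"kjfpgmbrabagj" → "kpbbj" → "kp".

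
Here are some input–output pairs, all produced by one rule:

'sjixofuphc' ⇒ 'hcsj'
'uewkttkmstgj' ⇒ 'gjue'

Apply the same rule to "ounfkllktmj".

Each output is the input with this applied: move the last 2 characters to the front (rotate right by 2), then keep only the first 4 characters.
Applying both steps to "ounfkllktmj": "mjounfkllkt", then "mjou".
(Check on "sjixofuphc": → "hcsjixofup" → "hcsj" ✓)

mjou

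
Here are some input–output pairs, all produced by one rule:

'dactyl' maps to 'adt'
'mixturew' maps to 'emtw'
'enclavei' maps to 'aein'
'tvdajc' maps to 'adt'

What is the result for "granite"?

Rule — sort the characters into alphabetical order, then keep every other character starting from the first (positions 1st, 3rd, 5th, ...).
On "granite": the first step gives "aeginrt", and the second then gives "agnt".

agnt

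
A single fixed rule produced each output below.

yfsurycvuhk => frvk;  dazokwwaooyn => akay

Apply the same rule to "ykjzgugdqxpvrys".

The rule is to keep one character in every 3, starting at position 2 (positions 2nd, 5th, 8th, ...).
So "ykjzgugdqxpvrys" becomes "kgdpy".

kgdpy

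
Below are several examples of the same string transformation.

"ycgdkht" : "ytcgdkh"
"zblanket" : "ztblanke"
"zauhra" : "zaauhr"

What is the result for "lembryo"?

Rule — swap the first and last characters, then move the last character to the front.
Applying both steps to "lembryo": "oembryl", then "loembry".

loembry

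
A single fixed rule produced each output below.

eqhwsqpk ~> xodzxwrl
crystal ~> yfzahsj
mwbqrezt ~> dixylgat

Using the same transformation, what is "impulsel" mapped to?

Each output is the input with this applied: move the first character to the end, then shift every letter 7 places forward in the alphabet (wrapping around).
"impulsel" → "twbszlsp".

twbszlsp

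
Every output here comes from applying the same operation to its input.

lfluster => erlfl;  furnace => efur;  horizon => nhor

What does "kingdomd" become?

In each case the input is transformed by: move the first 3 characters to the end (rotate left by 3), then delete the first 3 characters.
On "kingdomd": the first step gives "gdomdkin", and the second then gives "mdkin".

mdkin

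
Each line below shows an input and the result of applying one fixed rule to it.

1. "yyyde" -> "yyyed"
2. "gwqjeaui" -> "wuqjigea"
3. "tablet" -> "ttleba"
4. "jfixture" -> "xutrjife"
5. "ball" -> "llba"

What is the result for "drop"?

The rule is to sort the characters into reverse alphabetical order.
"drop" → "rpod".

rpod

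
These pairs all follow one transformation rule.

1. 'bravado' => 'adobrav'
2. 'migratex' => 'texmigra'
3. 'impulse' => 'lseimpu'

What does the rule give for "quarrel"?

The rule is to move the last 3 characters to the front (rotate right by 3).
On "quarrel" that produces "relquar".

relquar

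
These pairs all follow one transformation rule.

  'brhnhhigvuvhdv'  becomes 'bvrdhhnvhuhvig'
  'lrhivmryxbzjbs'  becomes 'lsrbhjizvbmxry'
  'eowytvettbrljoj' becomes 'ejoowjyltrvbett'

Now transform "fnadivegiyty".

The transformation: take characters alternately from the front and the back (1st, last, 2nd, 2nd-last, ...).
Applying that to "fnadivegiyty" gives "fyntaydiigve".

fyntaydiigve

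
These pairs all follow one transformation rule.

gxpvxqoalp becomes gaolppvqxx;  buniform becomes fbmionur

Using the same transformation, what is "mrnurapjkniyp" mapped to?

The transformation: sort the characters into alphabetical order, then swap each adjacent pair of characters (1↔2, 3↔4, ...).
"mrnurapjkniyp" → "aijkmnnpprruy" → "iakjnmpnrpury".

iakjnmpnrpury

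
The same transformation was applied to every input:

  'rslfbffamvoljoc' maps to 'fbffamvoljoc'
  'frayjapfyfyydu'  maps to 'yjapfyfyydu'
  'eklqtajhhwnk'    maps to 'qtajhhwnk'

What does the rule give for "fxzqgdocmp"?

qgdocmp

The rule is to delete the first 3 characters.
So "fxzqgdocmp" becomes "qgdocmp".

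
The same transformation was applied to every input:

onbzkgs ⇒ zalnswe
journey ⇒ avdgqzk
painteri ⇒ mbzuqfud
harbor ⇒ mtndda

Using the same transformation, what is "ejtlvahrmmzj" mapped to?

What's happening: swap each adjacent pair of characters (1↔2, 3↔4, ...), then shift every letter 12 places forward in the alphabet (wrapping around).
On "ejtlvahrmmzj" that produces "vqxfmhdtyyvl".

vqxfmhdtyyvl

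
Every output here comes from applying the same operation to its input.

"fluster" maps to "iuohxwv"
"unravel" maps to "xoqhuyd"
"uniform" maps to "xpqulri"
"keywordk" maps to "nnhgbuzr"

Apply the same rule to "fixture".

The transformation: shift every letter 3 places forward in the alphabet (wrapping around), then take characters alternately from the front and the back (1st, last, 2nd, 2nd-last, ...).
For "fixture", step one produces "ilawxuh"; step two turns that into "ihluaxw".

ihluaxw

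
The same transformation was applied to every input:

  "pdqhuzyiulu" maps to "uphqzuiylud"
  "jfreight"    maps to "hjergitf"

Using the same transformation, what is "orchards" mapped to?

dohcrasr

What's happening: swap each adjacent pair of characters (1↔2, 3↔4, ...), then swap the first and last characters.
Starting from "orchards": after the first operation, "rohcrasd"; after the second, "dohcrasr".
(Check on "jfreight": → "fjergith" → "hjergitf" ✓)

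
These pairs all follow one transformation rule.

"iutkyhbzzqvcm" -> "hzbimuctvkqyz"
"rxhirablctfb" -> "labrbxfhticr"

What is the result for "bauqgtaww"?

The pattern: take characters alternately from the front and the back (1st, last, 2nd, 2nd-last, ...), then move the last 3 characters to the front (rotate right by 3).
Starting from "bauqgtaww": after the first operation, "bwawuaqtg"; after the second, "qtgbwawua".

qtgbwawua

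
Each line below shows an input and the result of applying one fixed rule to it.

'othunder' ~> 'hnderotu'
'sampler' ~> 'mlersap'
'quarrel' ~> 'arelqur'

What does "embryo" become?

Each output is the input with this applied: move the first 3 characters to the end (rotate left by 3), then swap the first and last characters.
On "embryo": the first step gives "ryoemb", and the second then gives "byoemr".

byoemr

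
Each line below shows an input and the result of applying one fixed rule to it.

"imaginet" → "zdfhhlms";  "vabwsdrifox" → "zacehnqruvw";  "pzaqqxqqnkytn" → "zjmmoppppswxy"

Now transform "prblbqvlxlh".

aagkkkopquw

The transformation: sort the characters into alphabetical order, then shift every letter 1 place backward in the alphabet (wrapping around).
Applying both steps to "prblbqvlxlh": "bbhlllpqrvx", then "aagkkkopquw".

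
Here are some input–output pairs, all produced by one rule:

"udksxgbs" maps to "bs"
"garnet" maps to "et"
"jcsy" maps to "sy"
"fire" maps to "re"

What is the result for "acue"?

ue

Rule — keep only the last 2 characters.
For "acue" the result is "ue".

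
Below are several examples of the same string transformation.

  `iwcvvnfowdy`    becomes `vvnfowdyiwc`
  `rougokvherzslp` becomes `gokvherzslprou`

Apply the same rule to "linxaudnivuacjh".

xaudnivuacjhlin

In each case the input is transformed by: move the first 3 characters to the end (rotate left by 3).
So "linxaudnivuacjh" becomes "xaudnivuacjhlin".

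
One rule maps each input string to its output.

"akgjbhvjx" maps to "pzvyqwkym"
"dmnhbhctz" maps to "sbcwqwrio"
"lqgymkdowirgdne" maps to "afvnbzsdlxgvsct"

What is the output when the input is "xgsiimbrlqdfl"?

In each case the input is transformed by: shift every letter 11 places backward in the alphabet (wrapping around).
On "xgsiimbrlqdfl" that produces "mvhxxbqgafsua".

mvhxxbqgafsua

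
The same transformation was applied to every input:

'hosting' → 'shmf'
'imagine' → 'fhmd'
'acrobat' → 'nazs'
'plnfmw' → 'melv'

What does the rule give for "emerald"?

The transformation: shift every letter 1 place backward in the alphabet (wrapping around), then keep only the last 4 characters.
For "emerald" the result is "qzkc".
(Check on "plnfmw": → "okmelv" → "melv" ✓)

qzkc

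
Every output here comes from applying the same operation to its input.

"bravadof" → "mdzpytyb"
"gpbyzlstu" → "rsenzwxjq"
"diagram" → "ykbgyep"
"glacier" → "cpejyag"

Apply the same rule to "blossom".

mkzjmqq

Each output is the input with this applied: shift every letter 2 places backward in the alphabet (wrapping around), then move the last 2 characters to the front (rotate right by 2).
Applying both steps to "blossom": "zjmqqmk", then "mkzjmqq".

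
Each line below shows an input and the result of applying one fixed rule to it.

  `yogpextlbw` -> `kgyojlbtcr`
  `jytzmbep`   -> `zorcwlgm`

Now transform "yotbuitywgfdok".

Rule — swap the front and back halves of the string, then shift every letter 13 places forward in the alphabet (wrapping around) — i.e. ROT13.
For "yotbuitywgfdok", step one produces "ywgfdokyotbuit"; step two turns that into "ljtsqbxlbgohvg".

ljtsqbxlbgohvg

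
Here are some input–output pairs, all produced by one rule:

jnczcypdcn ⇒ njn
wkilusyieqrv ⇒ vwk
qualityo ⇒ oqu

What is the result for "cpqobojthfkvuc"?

ccp

Rule — move the last character to the front, then keep only the first 3 characters.
On "cpqobojthfkvuc": the first step gives "ccpqobojthfkvu", and the second then gives "ccp".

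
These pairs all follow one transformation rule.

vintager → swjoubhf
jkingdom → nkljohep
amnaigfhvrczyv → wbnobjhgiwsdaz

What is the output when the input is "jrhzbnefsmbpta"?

bksiacofgtncqu

In each case the input is transformed by: move the last character to the front, then shift every letter 1 place forward in the alphabet (wrapping around).
Working it through for "jrhzbnefsmbpta": intermediate "ajrhzbnefsmbpt", final "bksiacofgtncqu".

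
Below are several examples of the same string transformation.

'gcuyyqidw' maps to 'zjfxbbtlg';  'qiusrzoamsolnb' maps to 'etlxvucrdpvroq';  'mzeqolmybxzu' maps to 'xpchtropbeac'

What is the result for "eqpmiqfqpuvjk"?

Looking at the pairs, the operation is to shift every letter 3 places forward in the alphabet (wrapping around), then move the last character to the front.
Starting from "eqpmiqfqpuvjk": after the first operation, "htspltitsxymn"; after the second, "nhtspltitsxym".

nhtspltitsxym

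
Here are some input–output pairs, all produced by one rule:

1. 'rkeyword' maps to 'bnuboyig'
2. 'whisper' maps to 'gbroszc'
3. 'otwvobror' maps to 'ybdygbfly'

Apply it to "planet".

zdvokx

The rule is to take characters alternately from the front and the back (1st, last, 2nd, 2nd-last, ...), then shift every letter 10 places forward in the alphabet (wrapping around).
On "planet": the first step gives "ptlean", and the second then gives "zdvokx".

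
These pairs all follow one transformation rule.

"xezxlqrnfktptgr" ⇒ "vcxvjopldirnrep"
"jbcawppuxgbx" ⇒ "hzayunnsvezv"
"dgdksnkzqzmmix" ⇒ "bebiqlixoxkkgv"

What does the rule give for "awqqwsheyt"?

yuoouqfcwr

Each output is the input with this applied: shift every letter 2 places backward in the alphabet (wrapping around).
"awqqwsheyt" → "yuoouqfcwr".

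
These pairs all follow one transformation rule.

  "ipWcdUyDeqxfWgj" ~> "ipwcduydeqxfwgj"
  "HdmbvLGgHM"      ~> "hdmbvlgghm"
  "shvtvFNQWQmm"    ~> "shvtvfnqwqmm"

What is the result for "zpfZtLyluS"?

zpfztlylus

What's happening: convert every letter to lowercase.
So "zpfZtLyluS" becomes "zpfztlylus".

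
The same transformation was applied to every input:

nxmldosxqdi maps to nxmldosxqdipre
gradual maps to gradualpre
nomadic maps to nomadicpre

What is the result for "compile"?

compilepre

The rule is to append "pre".
"compile" → "compilepre".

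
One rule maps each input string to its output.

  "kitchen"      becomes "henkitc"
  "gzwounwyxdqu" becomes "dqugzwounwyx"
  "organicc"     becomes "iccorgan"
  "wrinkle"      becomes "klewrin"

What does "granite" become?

itegran

The pattern: move the last 3 characters to the front (rotate right by 3).
On "granite" that produces "itegran".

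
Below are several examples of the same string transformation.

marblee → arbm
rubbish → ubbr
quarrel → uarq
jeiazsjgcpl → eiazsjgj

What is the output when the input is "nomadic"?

The rule is to delete the last 3 characters, then move the first character to the end.
Applying that to "nomadic" gives "oman".

oman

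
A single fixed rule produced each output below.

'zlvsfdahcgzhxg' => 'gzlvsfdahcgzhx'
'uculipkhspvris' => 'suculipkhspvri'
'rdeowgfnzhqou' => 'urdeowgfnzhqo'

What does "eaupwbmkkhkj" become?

What's happening: move the last character to the front.
Doing the same to "eaupwbmkkhkj": "jeaupwbmkkhk".

jeaupwbmkkhk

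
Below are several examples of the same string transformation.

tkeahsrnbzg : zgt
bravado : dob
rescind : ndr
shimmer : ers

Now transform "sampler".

The transformation: move the first character to the end, then keep only the last 3 characters.
On "sampler" that produces "ers".
(Check on "rescind": → "escindr" → "ndr" ✓)

ers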